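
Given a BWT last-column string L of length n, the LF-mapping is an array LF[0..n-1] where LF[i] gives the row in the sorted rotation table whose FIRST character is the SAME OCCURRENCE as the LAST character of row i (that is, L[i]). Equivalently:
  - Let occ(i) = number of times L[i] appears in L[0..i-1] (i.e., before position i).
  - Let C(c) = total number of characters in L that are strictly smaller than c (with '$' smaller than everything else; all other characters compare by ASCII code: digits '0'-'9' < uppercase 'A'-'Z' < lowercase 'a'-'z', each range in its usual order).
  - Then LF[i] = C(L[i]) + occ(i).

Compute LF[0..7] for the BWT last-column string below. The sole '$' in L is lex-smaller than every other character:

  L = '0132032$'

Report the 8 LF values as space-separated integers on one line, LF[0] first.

Answer: 1 3 6 4 2 7 5 0

Derivation:
Char counts: '$':1, '0':2, '1':1, '2':2, '3':2
C (first-col start): C('$')=0, C('0')=1, C('1')=3, C('2')=4, C('3')=6
L[0]='0': occ=0, LF[0]=C('0')+0=1+0=1
L[1]='1': occ=0, LF[1]=C('1')+0=3+0=3
L[2]='3': occ=0, LF[2]=C('3')+0=6+0=6
L[3]='2': occ=0, LF[3]=C('2')+0=4+0=4
L[4]='0': occ=1, LF[4]=C('0')+1=1+1=2
L[5]='3': occ=1, LF[5]=C('3')+1=6+1=7
L[6]='2': occ=1, LF[6]=C('2')+1=4+1=5
L[7]='$': occ=0, LF[7]=C('$')+0=0+0=0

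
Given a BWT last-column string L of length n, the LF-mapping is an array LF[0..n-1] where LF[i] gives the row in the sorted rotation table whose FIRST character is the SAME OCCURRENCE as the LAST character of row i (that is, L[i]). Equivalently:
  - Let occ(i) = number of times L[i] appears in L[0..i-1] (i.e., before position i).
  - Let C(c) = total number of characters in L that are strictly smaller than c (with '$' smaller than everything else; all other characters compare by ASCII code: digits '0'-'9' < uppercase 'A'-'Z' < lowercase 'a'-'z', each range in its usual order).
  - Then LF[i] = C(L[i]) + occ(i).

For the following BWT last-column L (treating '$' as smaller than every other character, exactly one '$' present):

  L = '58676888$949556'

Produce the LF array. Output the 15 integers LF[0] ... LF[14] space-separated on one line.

Answer: 2 9 5 8 6 10 11 12 0 13 1 14 3 4 7

Derivation:
Char counts: '$':1, '4':1, '5':3, '6':3, '7':1, '8':4, '9':2
C (first-col start): C('$')=0, C('4')=1, C('5')=2, C('6')=5, C('7')=8, C('8')=9, C('9')=13
L[0]='5': occ=0, LF[0]=C('5')+0=2+0=2
L[1]='8': occ=0, LF[1]=C('8')+0=9+0=9
L[2]='6': occ=0, LF[2]=C('6')+0=5+0=5
L[3]='7': occ=0, LF[3]=C('7')+0=8+0=8
L[4]='6': occ=1, LF[4]=C('6')+1=5+1=6
L[5]='8': occ=1, LF[5]=C('8')+1=9+1=10
L[6]='8': occ=2, LF[6]=C('8')+2=9+2=11
L[7]='8': occ=3, LF[7]=C('8')+3=9+3=12
L[8]='$': occ=0, LF[8]=C('$')+0=0+0=0
L[9]='9': occ=0, LF[9]=C('9')+0=13+0=13
L[10]='4': occ=0, LF[10]=C('4')+0=1+0=1
L[11]='9': occ=1, LF[11]=C('9')+1=13+1=14
L[12]='5': occ=1, LF[12]=C('5')+1=2+1=3
L[13]='5': occ=2, LF[13]=C('5')+2=2+2=4
L[14]='6': occ=2, LF[14]=C('6')+2=5+2=7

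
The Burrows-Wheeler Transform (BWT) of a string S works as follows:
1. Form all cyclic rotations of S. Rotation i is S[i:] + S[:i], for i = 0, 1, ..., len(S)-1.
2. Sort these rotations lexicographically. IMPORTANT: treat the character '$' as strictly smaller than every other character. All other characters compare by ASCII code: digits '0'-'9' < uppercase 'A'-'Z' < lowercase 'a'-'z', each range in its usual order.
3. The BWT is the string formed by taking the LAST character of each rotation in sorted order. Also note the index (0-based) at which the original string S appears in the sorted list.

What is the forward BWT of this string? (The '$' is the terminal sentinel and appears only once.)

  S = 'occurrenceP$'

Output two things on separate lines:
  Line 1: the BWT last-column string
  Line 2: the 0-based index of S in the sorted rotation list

All 12 rotations (rotation i = S[i:]+S[:i]):
  rot[0] = occurrenceP$
  rot[1] = ccurrenceP$o
  rot[2] = currenceP$oc
  rot[3] = urrenceP$occ
  rot[4] = rrenceP$occu
  rot[5] = renceP$occur
  rot[6] = enceP$occurr
  rot[7] = nceP$occurre
  rot[8] = ceP$occurren
  rot[9] = eP$occurrenc
  rot[10] = P$occurrence
  rot[11] = $occurrenceP
Sorted (with $ < everything):
  sorted[0] = $occurrenceP  (last char: 'P')
  sorted[1] = P$occurrence  (last char: 'e')
  sorted[2] = ccurrenceP$o  (last char: 'o')
  sorted[3] = ceP$occurren  (last char: 'n')
  sorted[4] = currenceP$oc  (last char: 'c')
  sorted[5] = eP$occurrenc  (last char: 'c')
  sorted[6] = enceP$occurr  (last char: 'r')
  sorted[7] = nceP$occurre  (last char: 'e')
  sorted[8] = occurrenceP$  (last char: '$')
  sorted[9] = renceP$occur  (last char: 'r')
  sorted[10] = rrenceP$occu  (last char: 'u')
  sorted[11] = urrenceP$occ  (last char: 'c')
Last column: Peonccre$ruc
Original string S is at sorted index 8

Answer: Peonccre$ruc
8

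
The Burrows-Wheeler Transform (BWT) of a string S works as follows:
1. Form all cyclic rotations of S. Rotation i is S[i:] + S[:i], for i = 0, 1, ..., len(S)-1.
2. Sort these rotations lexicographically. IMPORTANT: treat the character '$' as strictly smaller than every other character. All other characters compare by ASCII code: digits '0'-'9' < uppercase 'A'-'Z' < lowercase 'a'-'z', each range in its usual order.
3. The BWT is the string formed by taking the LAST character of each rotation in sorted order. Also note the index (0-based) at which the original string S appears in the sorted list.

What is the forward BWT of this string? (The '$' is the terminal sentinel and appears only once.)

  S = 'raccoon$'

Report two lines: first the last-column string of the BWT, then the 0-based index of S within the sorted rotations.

All 8 rotations (rotation i = S[i:]+S[:i]):
  rot[0] = raccoon$
  rot[1] = accoon$r
  rot[2] = ccoon$ra
  rot[3] = coon$rac
  rot[4] = oon$racc
  rot[5] = on$racco
  rot[6] = n$raccoo
  rot[7] = $raccoon
Sorted (with $ < everything):
  sorted[0] = $raccoon  (last char: 'n')
  sorted[1] = accoon$r  (last char: 'r')
  sorted[2] = ccoon$ra  (last char: 'a')
  sorted[3] = coon$rac  (last char: 'c')
  sorted[4] = n$raccoo  (last char: 'o')
  sorted[5] = on$racco  (last char: 'o')
  sorted[6] = oon$racc  (last char: 'c')
  sorted[7] = raccoon$  (last char: '$')
Last column: nracooc$
Original string S is at sorted index 7

Answer: nracooc$
7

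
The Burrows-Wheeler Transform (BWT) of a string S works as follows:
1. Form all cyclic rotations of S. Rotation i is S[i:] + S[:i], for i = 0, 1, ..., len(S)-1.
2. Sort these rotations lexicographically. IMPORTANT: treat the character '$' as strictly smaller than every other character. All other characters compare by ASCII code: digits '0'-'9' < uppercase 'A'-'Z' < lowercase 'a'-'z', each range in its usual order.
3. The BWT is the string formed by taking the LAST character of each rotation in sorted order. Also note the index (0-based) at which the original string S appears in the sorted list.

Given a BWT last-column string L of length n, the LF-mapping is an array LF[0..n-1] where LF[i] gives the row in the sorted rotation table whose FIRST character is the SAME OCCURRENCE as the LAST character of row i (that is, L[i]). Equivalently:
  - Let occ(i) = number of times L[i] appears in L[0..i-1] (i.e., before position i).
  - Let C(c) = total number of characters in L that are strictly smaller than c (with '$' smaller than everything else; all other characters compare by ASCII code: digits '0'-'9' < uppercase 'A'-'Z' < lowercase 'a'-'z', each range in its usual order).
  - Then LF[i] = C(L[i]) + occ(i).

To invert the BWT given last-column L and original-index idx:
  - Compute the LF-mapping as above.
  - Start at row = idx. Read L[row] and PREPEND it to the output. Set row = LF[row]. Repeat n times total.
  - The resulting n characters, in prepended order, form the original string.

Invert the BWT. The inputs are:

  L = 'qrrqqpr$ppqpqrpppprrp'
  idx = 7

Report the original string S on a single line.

LF mapping: 10 15 16 11 12 1 17 0 2 3 13 4 14 18 5 6 7 8 19 20 9
Walk LF starting at row 7, prepending L[row]:
  step 1: row=7, L[7]='$', prepend. Next row=LF[7]=0
  step 2: row=0, L[0]='q', prepend. Next row=LF[0]=10
  step 3: row=10, L[10]='q', prepend. Next row=LF[10]=13
  step 4: row=13, L[13]='r', prepend. Next row=LF[13]=18
  step 5: row=18, L[18]='r', prepend. Next row=LF[18]=19
  step 6: row=19, L[19]='r', prepend. Next row=LF[19]=20
  step 7: row=20, L[20]='p', prepend. Next row=LF[20]=9
  step 8: row=9, L[9]='p', prepend. Next row=LF[9]=3
  step 9: row=3, L[3]='q', prepend. Next row=LF[3]=11
  step 10: row=11, L[11]='p', prepend. Next row=LF[11]=4
  step 11: row=4, L[4]='q', prepend. Next row=LF[4]=12
  step 12: row=12, L[12]='q', prepend. Next row=LF[12]=14
  step 13: row=14, L[14]='p', prepend. Next row=LF[14]=5
  step 14: row=5, L[5]='p', prepend. Next row=LF[5]=1
  step 15: row=1, L[1]='r', prepend. Next row=LF[1]=15
  step 16: row=15, L[15]='p', prepend. Next row=LF[15]=6
  step 17: row=6, L[6]='r', prepend. Next row=LF[6]=17
  step 18: row=17, L[17]='p', prepend. Next row=LF[17]=8
  step 19: row=8, L[8]='p', prepend. Next row=LF[8]=2
  step 20: row=2, L[2]='r', prepend. Next row=LF[2]=16
  step 21: row=16, L[16]='p', prepend. Next row=LF[16]=7
Reversed output: prpprprppqqpqpprrrqq$

Answer: prpprprppqqpqpprrrqq$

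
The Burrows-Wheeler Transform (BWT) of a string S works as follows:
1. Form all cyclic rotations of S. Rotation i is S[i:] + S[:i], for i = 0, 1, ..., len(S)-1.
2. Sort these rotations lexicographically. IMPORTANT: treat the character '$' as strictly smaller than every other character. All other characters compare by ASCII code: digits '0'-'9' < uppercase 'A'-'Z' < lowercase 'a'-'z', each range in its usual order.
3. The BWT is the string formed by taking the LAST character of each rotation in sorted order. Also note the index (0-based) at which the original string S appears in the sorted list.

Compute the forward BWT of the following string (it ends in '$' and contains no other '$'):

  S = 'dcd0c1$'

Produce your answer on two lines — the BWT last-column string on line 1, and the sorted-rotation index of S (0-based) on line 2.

Answer: 1dc0dc$
6

Derivation:
All 7 rotations (rotation i = S[i:]+S[:i]):
  rot[0] = dcd0c1$
  rot[1] = cd0c1$d
  rot[2] = d0c1$dc
  rot[3] = 0c1$dcd
  rot[4] = c1$dcd0
  rot[5] = 1$dcd0c
  rot[6] = $dcd0c1
Sorted (with $ < everything):
  sorted[0] = $dcd0c1  (last char: '1')
  sorted[1] = 0c1$dcd  (last char: 'd')
  sorted[2] = 1$dcd0c  (last char: 'c')
  sorted[3] = c1$dcd0  (last char: '0')
  sorted[4] = cd0c1$d  (last char: 'd')
  sorted[5] = d0c1$dc  (last char: 'c')
  sorted[6] = dcd0c1$  (last char: '$')
Last column: 1dc0dc$
Original string S is at sorted index 6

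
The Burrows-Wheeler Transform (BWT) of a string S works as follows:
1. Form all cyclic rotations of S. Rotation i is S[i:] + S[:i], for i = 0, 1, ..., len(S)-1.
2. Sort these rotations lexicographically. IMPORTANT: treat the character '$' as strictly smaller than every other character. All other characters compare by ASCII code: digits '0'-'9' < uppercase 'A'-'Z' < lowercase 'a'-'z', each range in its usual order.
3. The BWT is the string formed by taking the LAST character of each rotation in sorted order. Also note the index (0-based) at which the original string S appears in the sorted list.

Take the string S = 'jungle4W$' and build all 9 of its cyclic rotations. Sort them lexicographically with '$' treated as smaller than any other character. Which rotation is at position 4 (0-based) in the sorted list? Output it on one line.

All 9 rotations (rotation i = S[i:]+S[:i]):
  rot[0] = jungle4W$
  rot[1] = ungle4W$j
  rot[2] = ngle4W$ju
  rot[3] = gle4W$jun
  rot[4] = le4W$jung
  rot[5] = e4W$jungl
  rot[6] = 4W$jungle
  rot[7] = W$jungle4
  rot[8] = $jungle4W
Sorted (with $ < everything):
  sorted[0] = $jungle4W
  sorted[1] = 4W$jungle
  sorted[2] = W$jungle4
  sorted[3] = e4W$jungl
  sorted[4] = gle4W$jun
  sorted[5] = jungle4W$
  sorted[6] = le4W$jung
  sorted[7] = ngle4W$ju
  sorted[8] = ungle4W$j
sorted[4] = gle4W$jun

Answer: gle4W$jun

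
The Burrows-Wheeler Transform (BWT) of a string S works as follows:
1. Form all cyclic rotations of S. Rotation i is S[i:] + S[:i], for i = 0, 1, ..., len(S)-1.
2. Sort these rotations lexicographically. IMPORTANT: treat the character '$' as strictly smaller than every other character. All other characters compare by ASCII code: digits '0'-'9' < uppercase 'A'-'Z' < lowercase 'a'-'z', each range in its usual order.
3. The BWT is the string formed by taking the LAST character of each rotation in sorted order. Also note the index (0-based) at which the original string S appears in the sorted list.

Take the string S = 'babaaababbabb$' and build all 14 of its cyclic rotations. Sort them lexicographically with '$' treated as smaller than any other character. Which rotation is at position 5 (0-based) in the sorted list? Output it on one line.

Answer: abb$babaaababb

Derivation:
All 14 rotations (rotation i = S[i:]+S[:i]):
  rot[0] = babaaababbabb$
  rot[1] = abaaababbabb$b
  rot[2] = baaababbabb$ba
  rot[3] = aaababbabb$bab
  rot[4] = aababbabb$baba
  rot[5] = ababbabb$babaa
  rot[6] = babbabb$babaaa
  rot[7] = abbabb$babaaab
  rot[8] = bbabb$babaaaba
  rot[9] = babb$babaaabab
  rot[10] = abb$babaaababb
  rot[11] = bb$babaaababba
  rot[12] = b$babaaababbab
  rot[13] = $babaaababbabb
Sorted (with $ < everything):
  sorted[0] = $babaaababbabb
  sorted[1] = aaababbabb$bab
  sorted[2] = aababbabb$baba
  sorted[3] = abaaababbabb$b
  sorted[4] = ababbabb$babaa
  sorted[5] = abb$babaaababb
  sorted[6] = abbabb$babaaab
  sorted[7] = b$babaaababbab
  sorted[8] = baaababbabb$ba
  sorted[9] = babaaababbabb$
  sorted[10] = babb$babaaabab
  sorted[11] = babbabb$babaaa
  sorted[12] = bb$babaaababba
  sorted[13] = bbabb$babaaaba
sorted[5] = abb$babaaababb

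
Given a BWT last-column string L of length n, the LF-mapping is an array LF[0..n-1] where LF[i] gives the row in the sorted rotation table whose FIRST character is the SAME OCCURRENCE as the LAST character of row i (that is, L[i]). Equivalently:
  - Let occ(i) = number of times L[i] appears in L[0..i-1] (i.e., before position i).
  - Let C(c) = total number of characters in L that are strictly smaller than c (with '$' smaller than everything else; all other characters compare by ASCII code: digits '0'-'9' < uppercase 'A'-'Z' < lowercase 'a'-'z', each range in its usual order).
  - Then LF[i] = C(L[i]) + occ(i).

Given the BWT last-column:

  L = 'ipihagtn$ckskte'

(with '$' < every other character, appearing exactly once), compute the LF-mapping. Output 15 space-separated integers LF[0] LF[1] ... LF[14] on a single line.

Answer: 6 11 7 5 1 4 13 10 0 2 8 12 9 14 3

Derivation:
Char counts: '$':1, 'a':1, 'c':1, 'e':1, 'g':1, 'h':1, 'i':2, 'k':2, 'n':1, 'p':1, 's':1, 't':2
C (first-col start): C('$')=0, C('a')=1, C('c')=2, C('e')=3, C('g')=4, C('h')=5, C('i')=6, C('k')=8, C('n')=10, C('p')=11, C('s')=12, C('t')=13
L[0]='i': occ=0, LF[0]=C('i')+0=6+0=6
L[1]='p': occ=0, LF[1]=C('p')+0=11+0=11
L[2]='i': occ=1, LF[2]=C('i')+1=6+1=7
L[3]='h': occ=0, LF[3]=C('h')+0=5+0=5
L[4]='a': occ=0, LF[4]=C('a')+0=1+0=1
L[5]='g': occ=0, LF[5]=C('g')+0=4+0=4
L[6]='t': occ=0, LF[6]=C('t')+0=13+0=13
L[7]='n': occ=0, LF[7]=C('n')+0=10+0=10
L[8]='$': occ=0, LF[8]=C('$')+0=0+0=0
L[9]='c': occ=0, LF[9]=C('c')+0=2+0=2
L[10]='k': occ=0, LF[10]=C('k')+0=8+0=8
L[11]='s': occ=0, LF[11]=C('s')+0=12+0=12
L[12]='k': occ=1, LF[12]=C('k')+1=8+1=9
L[13]='t': occ=1, LF[13]=C('t')+1=13+1=14
L[14]='e': occ=0, LF[14]=C('e')+0=3+0=3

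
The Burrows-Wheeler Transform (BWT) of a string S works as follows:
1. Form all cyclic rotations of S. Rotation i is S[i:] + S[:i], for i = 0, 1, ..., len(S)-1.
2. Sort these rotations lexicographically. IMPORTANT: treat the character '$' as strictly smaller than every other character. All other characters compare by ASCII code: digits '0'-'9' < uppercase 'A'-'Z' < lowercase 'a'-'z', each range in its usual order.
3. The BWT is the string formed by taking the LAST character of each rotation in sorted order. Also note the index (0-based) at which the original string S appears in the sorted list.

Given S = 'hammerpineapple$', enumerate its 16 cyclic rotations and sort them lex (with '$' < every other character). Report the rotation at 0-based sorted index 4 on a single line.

Answer: eapple$hammerpin

Derivation:
All 16 rotations (rotation i = S[i:]+S[:i]):
  rot[0] = hammerpineapple$
  rot[1] = ammerpineapple$h
  rot[2] = mmerpineapple$ha
  rot[3] = merpineapple$ham
  rot[4] = erpineapple$hamm
  rot[5] = rpineapple$hamme
  rot[6] = pineapple$hammer
  rot[7] = ineapple$hammerp
  rot[8] = neapple$hammerpi
  rot[9] = eapple$hammerpin
  rot[10] = apple$hammerpine
  rot[11] = pple$hammerpinea
  rot[12] = ple$hammerpineap
  rot[13] = le$hammerpineapp
  rot[14] = e$hammerpineappl
  rot[15] = $hammerpineapple
Sorted (with $ < everything):
  sorted[0] = $hammerpineapple
  sorted[1] = ammerpineapple$h
  sorted[2] = apple$hammerpine
  sorted[3] = e$hammerpineappl
  sorted[4] = eapple$hammerpin
  sorted[5] = erpineapple$hamm
  sorted[6] = hammerpineapple$
  sorted[7] = ineapple$hammerp
  sorted[8] = le$hammerpineapp
  sorted[9] = merpineapple$ham
  sorted[10] = mmerpineapple$ha
  sorted[11] = neapple$hammerpi
  sorted[12] = pineapple$hammer
  sorted[13] = ple$hammerpineap
  sorted[14] = pple$hammerpinea
  sorted[15] = rpineapple$hamme
sorted[4] = eapple$hammerpin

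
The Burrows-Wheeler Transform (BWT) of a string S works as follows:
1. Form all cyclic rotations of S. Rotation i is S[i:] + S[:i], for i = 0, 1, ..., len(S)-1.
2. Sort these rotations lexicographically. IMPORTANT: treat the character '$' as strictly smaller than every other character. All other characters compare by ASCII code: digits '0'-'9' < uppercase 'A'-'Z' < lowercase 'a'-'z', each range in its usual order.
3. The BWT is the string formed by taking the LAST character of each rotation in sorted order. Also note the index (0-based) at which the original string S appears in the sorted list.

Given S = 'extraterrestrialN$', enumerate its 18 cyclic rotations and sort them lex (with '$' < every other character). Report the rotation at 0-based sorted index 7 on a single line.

All 18 rotations (rotation i = S[i:]+S[:i]):
  rot[0] = extraterrestrialN$
  rot[1] = xtraterrestrialN$e
  rot[2] = traterrestrialN$ex
  rot[3] = raterrestrialN$ext
  rot[4] = aterrestrialN$extr
  rot[5] = terrestrialN$extra
  rot[6] = errestrialN$extrat
  rot[7] = rrestrialN$extrate
  rot[8] = restrialN$extrater
  rot[9] = estrialN$extraterr
  rot[10] = strialN$extraterre
  rot[11] = trialN$extraterres
  rot[12] = rialN$extraterrest
  rot[13] = ialN$extraterrestr
  rot[14] = alN$extraterrestri
  rot[15] = lN$extraterrestria
  rot[16] = N$extraterrestrial
  rot[17] = $extraterrestrialN
Sorted (with $ < everything):
  sorted[0] = $extraterrestrialN
  sorted[1] = N$extraterrestrial
  sorted[2] = alN$extraterrestri
  sorted[3] = aterrestrialN$extr
  sorted[4] = errestrialN$extrat
  sorted[5] = estrialN$extraterr
  sorted[6] = extraterrestrialN$
  sorted[7] = ialN$extraterrestr
  sorted[8] = lN$extraterrestria
  sorted[9] = raterrestrialN$ext
  sorted[10] = restrialN$extrater
  sorted[11] = rialN$extraterrest
  sorted[12] = rrestrialN$extrate
  sorted[13] = strialN$extraterre
  sorted[14] = terrestrialN$extra
  sorted[15] = traterrestrialN$ex
  sorted[16] = trialN$extraterres
  sorted[17] = xtraterrestrialN$e
sorted[7] = ialN$extraterrestr

Answer: ialN$extraterrestr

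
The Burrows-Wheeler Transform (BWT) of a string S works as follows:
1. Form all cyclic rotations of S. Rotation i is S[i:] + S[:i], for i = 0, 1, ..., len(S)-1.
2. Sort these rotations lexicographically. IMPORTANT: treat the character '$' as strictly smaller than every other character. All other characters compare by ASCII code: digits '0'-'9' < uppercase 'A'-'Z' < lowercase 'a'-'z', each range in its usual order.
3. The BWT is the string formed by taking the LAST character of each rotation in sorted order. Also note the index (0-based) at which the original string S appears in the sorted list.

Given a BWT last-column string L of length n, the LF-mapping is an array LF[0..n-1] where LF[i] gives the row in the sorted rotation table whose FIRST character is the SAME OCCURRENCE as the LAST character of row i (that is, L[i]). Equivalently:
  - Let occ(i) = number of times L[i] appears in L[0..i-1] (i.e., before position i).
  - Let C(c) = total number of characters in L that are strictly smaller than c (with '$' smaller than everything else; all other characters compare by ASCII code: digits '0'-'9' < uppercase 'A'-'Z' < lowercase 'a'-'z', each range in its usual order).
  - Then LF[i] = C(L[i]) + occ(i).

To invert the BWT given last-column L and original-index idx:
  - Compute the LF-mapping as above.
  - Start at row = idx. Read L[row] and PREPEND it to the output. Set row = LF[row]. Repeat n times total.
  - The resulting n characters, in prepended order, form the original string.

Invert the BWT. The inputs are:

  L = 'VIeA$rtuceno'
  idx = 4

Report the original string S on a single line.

Answer: countereIAV$

Derivation:
LF mapping: 3 2 5 1 0 9 10 11 4 6 7 8
Walk LF starting at row 4, prepending L[row]:
  step 1: row=4, L[4]='$', prepend. Next row=LF[4]=0
  step 2: row=0, L[0]='V', prepend. Next row=LF[0]=3
  step 3: row=3, L[3]='A', prepend. Next row=LF[3]=1
  step 4: row=1, L[1]='I', prepend. Next row=LF[1]=2
  step 5: row=2, L[2]='e', prepend. Next row=LF[2]=5
  step 6: row=5, L[5]='r', prepend. Next row=LF[5]=9
  step 7: row=9, L[9]='e', prepend. Next row=LF[9]=6
  step 8: row=6, L[6]='t', prepend. Next row=LF[6]=10
  step 9: row=10, L[10]='n', prepend. Next row=LF[10]=7
  step 10: row=7, L[7]='u', prepend. Next row=LF[7]=11
  step 11: row=11, L[11]='o', prepend. Next row=LF[11]=8
  step 12: row=8, L[8]='c', prepend. Next row=LF[8]=4
Reversed output: countereIAV$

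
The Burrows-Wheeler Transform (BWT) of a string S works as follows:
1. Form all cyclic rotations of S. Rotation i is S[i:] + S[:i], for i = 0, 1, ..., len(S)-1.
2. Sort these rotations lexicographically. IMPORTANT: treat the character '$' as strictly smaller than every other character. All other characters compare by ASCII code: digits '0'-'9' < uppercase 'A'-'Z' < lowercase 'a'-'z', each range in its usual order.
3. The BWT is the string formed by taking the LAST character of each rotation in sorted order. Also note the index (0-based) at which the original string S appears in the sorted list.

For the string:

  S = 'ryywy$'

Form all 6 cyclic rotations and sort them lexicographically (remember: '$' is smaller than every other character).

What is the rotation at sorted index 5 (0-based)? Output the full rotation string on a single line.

All 6 rotations (rotation i = S[i:]+S[:i]):
  rot[0] = ryywy$
  rot[1] = yywy$r
  rot[2] = ywy$ry
  rot[3] = wy$ryy
  rot[4] = y$ryyw
  rot[5] = $ryywy
Sorted (with $ < everything):
  sorted[0] = $ryywy
  sorted[1] = ryywy$
  sorted[2] = wy$ryy
  sorted[3] = y$ryyw
  sorted[4] = ywy$ry
  sorted[5] = yywy$r
sorted[5] = yywy$r

Answer: yywy$r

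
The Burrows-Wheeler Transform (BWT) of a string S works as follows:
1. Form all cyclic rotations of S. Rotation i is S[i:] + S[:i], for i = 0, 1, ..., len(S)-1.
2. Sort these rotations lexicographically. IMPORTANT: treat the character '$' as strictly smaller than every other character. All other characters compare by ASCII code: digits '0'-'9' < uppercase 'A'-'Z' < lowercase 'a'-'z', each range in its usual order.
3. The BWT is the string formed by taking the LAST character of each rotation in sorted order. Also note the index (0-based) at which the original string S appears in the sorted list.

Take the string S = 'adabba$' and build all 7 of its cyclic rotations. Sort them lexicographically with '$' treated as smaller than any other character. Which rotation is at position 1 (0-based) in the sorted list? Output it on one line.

All 7 rotations (rotation i = S[i:]+S[:i]):
  rot[0] = adabba$
  rot[1] = dabba$a
  rot[2] = abba$ad
  rot[3] = bba$ada
  rot[4] = ba$adab
  rot[5] = a$adabb
  rot[6] = $adabba
Sorted (with $ < everything):
  sorted[0] = $adabba
  sorted[1] = a$adabb
  sorted[2] = abba$ad
  sorted[3] = adabba$
  sorted[4] = ba$adab
  sorted[5] = bba$ada
  sorted[6] = dabba$a
sorted[1] = a$adabb

Answer: a$adabb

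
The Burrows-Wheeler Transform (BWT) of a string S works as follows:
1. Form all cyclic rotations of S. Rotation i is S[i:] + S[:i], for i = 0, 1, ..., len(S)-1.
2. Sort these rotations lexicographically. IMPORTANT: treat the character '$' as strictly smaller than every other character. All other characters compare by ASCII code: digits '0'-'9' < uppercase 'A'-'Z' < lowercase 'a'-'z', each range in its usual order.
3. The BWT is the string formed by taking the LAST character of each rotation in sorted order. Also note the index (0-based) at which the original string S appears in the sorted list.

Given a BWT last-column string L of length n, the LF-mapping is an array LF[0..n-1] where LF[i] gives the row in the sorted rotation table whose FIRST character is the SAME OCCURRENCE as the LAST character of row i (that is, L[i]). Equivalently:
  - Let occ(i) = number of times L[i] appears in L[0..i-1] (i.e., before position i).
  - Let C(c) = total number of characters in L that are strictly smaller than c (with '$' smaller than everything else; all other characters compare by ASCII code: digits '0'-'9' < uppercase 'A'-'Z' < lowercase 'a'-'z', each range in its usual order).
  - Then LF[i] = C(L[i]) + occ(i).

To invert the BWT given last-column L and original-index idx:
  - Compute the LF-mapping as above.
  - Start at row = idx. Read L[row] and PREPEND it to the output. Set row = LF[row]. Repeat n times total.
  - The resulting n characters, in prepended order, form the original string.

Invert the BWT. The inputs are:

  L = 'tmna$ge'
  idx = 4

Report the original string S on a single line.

LF mapping: 6 4 5 1 0 3 2
Walk LF starting at row 4, prepending L[row]:
  step 1: row=4, L[4]='$', prepend. Next row=LF[4]=0
  step 2: row=0, L[0]='t', prepend. Next row=LF[0]=6
  step 3: row=6, L[6]='e', prepend. Next row=LF[6]=2
  step 4: row=2, L[2]='n', prepend. Next row=LF[2]=5
  step 5: row=5, L[5]='g', prepend. Next row=LF[5]=3
  step 6: row=3, L[3]='a', prepend. Next row=LF[3]=1
  step 7: row=1, L[1]='m', prepend. Next row=LF[1]=4
Reversed output: magnet$

Answer: magnet$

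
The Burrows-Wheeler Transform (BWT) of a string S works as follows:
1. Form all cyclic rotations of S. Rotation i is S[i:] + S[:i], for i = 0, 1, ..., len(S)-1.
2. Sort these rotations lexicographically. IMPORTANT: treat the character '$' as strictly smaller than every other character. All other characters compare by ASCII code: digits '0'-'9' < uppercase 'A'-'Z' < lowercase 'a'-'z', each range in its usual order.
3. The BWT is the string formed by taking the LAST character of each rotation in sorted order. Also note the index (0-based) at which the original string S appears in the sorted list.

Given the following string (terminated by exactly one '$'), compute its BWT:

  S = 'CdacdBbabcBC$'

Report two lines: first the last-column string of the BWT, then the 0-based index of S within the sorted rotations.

All 13 rotations (rotation i = S[i:]+S[:i]):
  rot[0] = CdacdBbabcBC$
  rot[1] = dacdBbabcBC$C
  rot[2] = acdBbabcBC$Cd
  rot[3] = cdBbabcBC$Cda
  rot[4] = dBbabcBC$Cdac
  rot[5] = BbabcBC$Cdacd
  rot[6] = babcBC$CdacdB
  rot[7] = abcBC$CdacdBb
  rot[8] = bcBC$CdacdBba
  rot[9] = cBC$CdacdBbab
  rot[10] = BC$CdacdBbabc
  rot[11] = C$CdacdBbabcB
  rot[12] = $CdacdBbabcBC
Sorted (with $ < everything):
  sorted[0] = $CdacdBbabcBC  (last char: 'C')
  sorted[1] = BC$CdacdBbabc  (last char: 'c')
  sorted[2] = BbabcBC$Cdacd  (last char: 'd')
  sorted[3] = C$CdacdBbabcB  (last char: 'B')
  sorted[4] = CdacdBbabcBC$  (last char: '$')
  sorted[5] = abcBC$CdacdBb  (last char: 'b')
  sorted[6] = acdBbabcBC$Cd  (last char: 'd')
  sorted[7] = babcBC$CdacdB  (last char: 'B')
  sorted[8] = bcBC$CdacdBba  (last char: 'a')
  sorted[9] = cBC$CdacdBbab  (last char: 'b')
  sorted[10] = cdBbabcBC$Cda  (last char: 'a')
  sorted[11] = dBbabcBC$Cdac  (last char: 'c')
  sorted[12] = dacdBbabcBC$C  (last char: 'C')
Last column: CcdB$bdBabacC
Original string S is at sorted index 4

Answer: CcdB$bdBabacC
4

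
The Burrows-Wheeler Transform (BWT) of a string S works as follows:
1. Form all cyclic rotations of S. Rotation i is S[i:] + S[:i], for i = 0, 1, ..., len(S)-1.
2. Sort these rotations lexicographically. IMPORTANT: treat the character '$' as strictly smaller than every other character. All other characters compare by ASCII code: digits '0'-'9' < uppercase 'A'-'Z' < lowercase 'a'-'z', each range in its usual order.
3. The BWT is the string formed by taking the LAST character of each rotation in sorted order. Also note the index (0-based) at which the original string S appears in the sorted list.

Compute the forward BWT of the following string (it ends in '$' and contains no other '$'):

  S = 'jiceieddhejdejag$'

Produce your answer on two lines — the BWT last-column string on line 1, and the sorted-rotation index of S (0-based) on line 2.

All 17 rotations (rotation i = S[i:]+S[:i]):
  rot[0] = jiceieddhejdejag$
  rot[1] = iceieddhejdejag$j
  rot[2] = ceieddhejdejag$ji
  rot[3] = eieddhejdejag$jic
  rot[4] = ieddhejdejag$jice
  rot[5] = eddhejdejag$jicei
  rot[6] = ddhejdejag$jiceie
  rot[7] = dhejdejag$jiceied
  rot[8] = hejdejag$jiceiedd
  rot[9] = ejdejag$jiceieddh
  rot[10] = jdejag$jiceieddhe
  rot[11] = dejag$jiceieddhej
  rot[12] = ejag$jiceieddhejd
  rot[13] = jag$jiceieddhejde
  rot[14] = ag$jiceieddhejdej
  rot[15] = g$jiceieddhejdeja
  rot[16] = $jiceieddhejdejag
Sorted (with $ < everything):
  sorted[0] = $jiceieddhejdejag  (last char: 'g')
  sorted[1] = ag$jiceieddhejdej  (last char: 'j')
  sorted[2] = ceieddhejdejag$ji  (last char: 'i')
  sorted[3] = ddhejdejag$jiceie  (last char: 'e')
  sorted[4] = dejag$jiceieddhej  (last char: 'j')
  sorted[5] = dhejdejag$jiceied  (last char: 'd')
  sorted[6] = eddhejdejag$jicei  (last char: 'i')
  sorted[7] = eieddhejdejag$jic  (last char: 'c')
  sorted[8] = ejag$jiceieddhejd  (last char: 'd')
  sorted[9] = ejdejag$jiceieddh  (last char: 'h')
  sorted[10] = g$jiceieddhejdeja  (last char: 'a')
  sorted[11] = hejdejag$jiceiedd  (last char: 'd')
  sorted[12] = iceieddhejdejag$j  (last char: 'j')
  sorted[13] = ieddhejdejag$jice  (last char: 'e')
  sorted[14] = jag$jiceieddhejde  (last char: 'e')
  sorted[15] = jdejag$jiceieddhe  (last char: 'e')
  sorted[16] = jiceieddhejdejag$  (last char: '$')
Last column: gjiejdicdhadjeee$
Original string S is at sorted index 16

Answer: gjiejdicdhadjeee$
16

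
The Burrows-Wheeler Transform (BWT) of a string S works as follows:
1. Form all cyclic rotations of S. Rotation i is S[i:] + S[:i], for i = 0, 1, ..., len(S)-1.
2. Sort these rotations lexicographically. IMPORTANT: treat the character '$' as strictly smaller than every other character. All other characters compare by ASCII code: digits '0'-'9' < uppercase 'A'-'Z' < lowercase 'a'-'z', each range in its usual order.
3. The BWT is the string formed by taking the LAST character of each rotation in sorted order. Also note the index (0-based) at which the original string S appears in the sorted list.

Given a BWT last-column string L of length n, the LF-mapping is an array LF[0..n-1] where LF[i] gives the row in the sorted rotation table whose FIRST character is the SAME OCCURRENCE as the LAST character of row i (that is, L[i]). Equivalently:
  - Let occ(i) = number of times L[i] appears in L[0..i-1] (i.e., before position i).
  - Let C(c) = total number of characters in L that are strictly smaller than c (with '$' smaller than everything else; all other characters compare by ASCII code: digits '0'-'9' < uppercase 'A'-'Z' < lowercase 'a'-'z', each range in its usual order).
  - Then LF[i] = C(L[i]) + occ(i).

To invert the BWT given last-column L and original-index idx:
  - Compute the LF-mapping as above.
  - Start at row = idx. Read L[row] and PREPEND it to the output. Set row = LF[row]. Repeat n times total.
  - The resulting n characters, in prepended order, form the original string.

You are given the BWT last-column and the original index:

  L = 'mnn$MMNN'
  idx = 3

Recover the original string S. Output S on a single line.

LF mapping: 5 6 7 0 1 2 3 4
Walk LF starting at row 3, prepending L[row]:
  step 1: row=3, L[3]='$', prepend. Next row=LF[3]=0
  step 2: row=0, L[0]='m', prepend. Next row=LF[0]=5
  step 3: row=5, L[5]='M', prepend. Next row=LF[5]=2
  step 4: row=2, L[2]='n', prepend. Next row=LF[2]=7
  step 5: row=7, L[7]='N', prepend. Next row=LF[7]=4
  step 6: row=4, L[4]='M', prepend. Next row=LF[4]=1
  step 7: row=1, L[1]='n', prepend. Next row=LF[1]=6
  step 8: row=6, L[6]='N', prepend. Next row=LF[6]=3
Reversed output: NnMNnMm$

Answer: NnMNnMm$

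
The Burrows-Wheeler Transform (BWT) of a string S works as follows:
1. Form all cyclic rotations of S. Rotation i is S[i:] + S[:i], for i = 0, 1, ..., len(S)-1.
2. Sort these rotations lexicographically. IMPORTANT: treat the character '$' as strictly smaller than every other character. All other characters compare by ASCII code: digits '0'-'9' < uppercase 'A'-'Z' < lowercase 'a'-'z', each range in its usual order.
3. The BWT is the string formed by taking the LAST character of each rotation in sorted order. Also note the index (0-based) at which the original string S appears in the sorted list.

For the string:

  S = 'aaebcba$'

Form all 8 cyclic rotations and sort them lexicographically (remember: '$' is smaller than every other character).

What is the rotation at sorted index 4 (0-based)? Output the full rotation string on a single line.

Answer: ba$aaebc

Derivation:
All 8 rotations (rotation i = S[i:]+S[:i]):
  rot[0] = aaebcba$
  rot[1] = aebcba$a
  rot[2] = ebcba$aa
  rot[3] = bcba$aae
  rot[4] = cba$aaeb
  rot[5] = ba$aaebc
  rot[6] = a$aaebcb
  rot[7] = $aaebcba
Sorted (with $ < everything):
  sorted[0] = $aaebcba
  sorted[1] = a$aaebcb
  sorted[2] = aaebcba$
  sorted[3] = aebcba$a
  sorted[4] = ba$aaebc
  sorted[5] = bcba$aae
  sorted[6] = cba$aaeb
  sorted[7] = ebcba$aa
sorted[4] = ba$aaebc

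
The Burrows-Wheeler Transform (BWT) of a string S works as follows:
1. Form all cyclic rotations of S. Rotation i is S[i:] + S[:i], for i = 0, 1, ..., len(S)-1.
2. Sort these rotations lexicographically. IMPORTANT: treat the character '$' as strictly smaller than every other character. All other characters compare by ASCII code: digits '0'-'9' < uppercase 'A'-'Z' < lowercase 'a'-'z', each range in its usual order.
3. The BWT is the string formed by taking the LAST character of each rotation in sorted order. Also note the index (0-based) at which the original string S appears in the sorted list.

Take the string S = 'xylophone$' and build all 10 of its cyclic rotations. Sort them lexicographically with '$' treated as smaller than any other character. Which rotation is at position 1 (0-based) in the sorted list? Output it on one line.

Answer: e$xylophon

Derivation:
All 10 rotations (rotation i = S[i:]+S[:i]):
  rot[0] = xylophone$
  rot[1] = ylophone$x
  rot[2] = lophone$xy
  rot[3] = ophone$xyl
  rot[4] = phone$xylo
  rot[5] = hone$xylop
  rot[6] = one$xyloph
  rot[7] = ne$xylopho
  rot[8] = e$xylophon
  rot[9] = $xylophone
Sorted (with $ < everything):
  sorted[0] = $xylophone
  sorted[1] = e$xylophon
  sorted[2] = hone$xylop
  sorted[3] = lophone$xy
  sorted[4] = ne$xylopho
  sorted[5] = one$xyloph
  sorted[6] = ophone$xyl
  sorted[7] = phone$xylo
  sorted[8] = xylophone$
  sorted[9] = ylophone$x
sorted[1] = e$xylophon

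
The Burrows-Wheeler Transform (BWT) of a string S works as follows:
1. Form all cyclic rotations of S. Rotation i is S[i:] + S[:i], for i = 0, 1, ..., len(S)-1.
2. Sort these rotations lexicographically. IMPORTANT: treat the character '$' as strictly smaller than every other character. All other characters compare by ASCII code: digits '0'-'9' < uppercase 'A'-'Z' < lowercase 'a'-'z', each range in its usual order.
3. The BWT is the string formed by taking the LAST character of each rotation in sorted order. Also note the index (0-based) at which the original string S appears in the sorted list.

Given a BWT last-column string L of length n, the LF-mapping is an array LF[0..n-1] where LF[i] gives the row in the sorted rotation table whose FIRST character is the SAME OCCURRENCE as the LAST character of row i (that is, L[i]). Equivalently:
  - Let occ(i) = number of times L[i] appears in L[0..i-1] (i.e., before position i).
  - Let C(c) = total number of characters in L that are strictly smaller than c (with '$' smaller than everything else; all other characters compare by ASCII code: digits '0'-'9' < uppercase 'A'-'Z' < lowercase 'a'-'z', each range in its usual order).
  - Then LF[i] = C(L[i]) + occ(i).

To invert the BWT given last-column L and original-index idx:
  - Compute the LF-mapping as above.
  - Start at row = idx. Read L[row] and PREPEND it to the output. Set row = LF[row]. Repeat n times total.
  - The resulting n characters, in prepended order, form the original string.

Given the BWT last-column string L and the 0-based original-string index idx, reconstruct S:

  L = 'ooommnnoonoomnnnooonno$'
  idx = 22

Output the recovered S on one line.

LF mapping: 12 13 14 1 2 4 5 15 16 6 17 18 3 7 8 9 19 20 21 10 11 22 0
Walk LF starting at row 22, prepending L[row]:
  step 1: row=22, L[22]='$', prepend. Next row=LF[22]=0
  step 2: row=0, L[0]='o', prepend. Next row=LF[0]=12
  step 3: row=12, L[12]='m', prepend. Next row=LF[12]=3
  step 4: row=3, L[3]='m', prepend. Next row=LF[3]=1
  step 5: row=1, L[1]='o', prepend. Next row=LF[1]=13
  step 6: row=13, L[13]='n', prepend. Next row=LF[13]=7
  step 7: row=7, L[7]='o', prepend. Next row=LF[7]=15
  step 8: row=15, L[15]='n', prepend. Next row=LF[15]=9
  step 9: row=9, L[9]='n', prepend. Next row=LF[9]=6
  step 10: row=6, L[6]='n', prepend. Next row=LF[6]=5
  step 11: row=5, L[5]='n', prepend. Next row=LF[5]=4
  step 12: row=4, L[4]='m', prepend. Next row=LF[4]=2
  step 13: row=2, L[2]='o', prepend. Next row=LF[2]=14
  step 14: row=14, L[14]='n', prepend. Next row=LF[14]=8
  step 15: row=8, L[8]='o', prepend. Next row=LF[8]=16
  step 16: row=16, L[16]='o', prepend. Next row=LF[16]=19
  step 17: row=19, L[19]='n', prepend. Next row=LF[19]=10
  step 18: row=10, L[10]='o', prepend. Next row=LF[10]=17
  step 19: row=17, L[17]='o', prepend. Next row=LF[17]=20
  step 20: row=20, L[20]='n', prepend. Next row=LF[20]=11
  step 21: row=11, L[11]='o', prepend. Next row=LF[11]=18
  step 22: row=18, L[18]='o', prepend. Next row=LF[18]=21
  step 23: row=21, L[21]='o', prepend. Next row=LF[21]=22
Reversed output: ooonoonoonomnnnnonommo$

Answer: ooonoonoonomnnnnonommo$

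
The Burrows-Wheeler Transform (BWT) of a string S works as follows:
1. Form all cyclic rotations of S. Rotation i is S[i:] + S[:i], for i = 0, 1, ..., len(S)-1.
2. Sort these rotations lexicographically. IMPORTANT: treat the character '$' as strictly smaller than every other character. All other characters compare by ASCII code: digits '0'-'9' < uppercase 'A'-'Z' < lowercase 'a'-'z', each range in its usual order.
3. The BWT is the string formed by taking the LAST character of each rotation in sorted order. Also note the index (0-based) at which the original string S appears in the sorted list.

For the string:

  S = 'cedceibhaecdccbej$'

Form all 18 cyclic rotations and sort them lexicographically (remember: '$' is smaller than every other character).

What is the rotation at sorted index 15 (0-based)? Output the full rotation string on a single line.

All 18 rotations (rotation i = S[i:]+S[:i]):
  rot[0] = cedceibhaecdccbej$
  rot[1] = edceibhaecdccbej$c
  rot[2] = dceibhaecdccbej$ce
  rot[3] = ceibhaecdccbej$ced
  rot[4] = eibhaecdccbej$cedc
  rot[5] = ibhaecdccbej$cedce
  rot[6] = bhaecdccbej$cedcei
  rot[7] = haecdccbej$cedceib
  rot[8] = aecdccbej$cedceibh
  rot[9] = ecdccbej$cedceibha
  rot[10] = cdccbej$cedceibhae
  rot[11] = dccbej$cedceibhaec
  rot[12] = ccbej$cedceibhaecd
  rot[13] = cbej$cedceibhaecdc
  rot[14] = bej$cedceibhaecdcc
  rot[15] = ej$cedceibhaecdccb
  rot[16] = j$cedceibhaecdccbe
  rot[17] = $cedceibhaecdccbej
Sorted (with $ < everything):
  sorted[0] = $cedceibhaecdccbej
  sorted[1] = aecdccbej$cedceibh
  sorted[2] = bej$cedceibhaecdcc
  sorted[3] = bhaecdccbej$cedcei
  sorted[4] = cbej$cedceibhaecdc
  sorted[5] = ccbej$cedceibhaecd
  sorted[6] = cdccbej$cedceibhae
  sorted[7] = cedceibhaecdccbej$
  sorted[8] = ceibhaecdccbej$ced
  sorted[9] = dccbej$cedceibhaec
  sorted[10] = dceibhaecdccbej$ce
  sorted[11] = ecdccbej$cedceibha
  sorted[12] = edceibhaecdccbej$c
  sorted[13] = eibhaecdccbej$cedc
  sorted[14] = ej$cedceibhaecdccb
  sorted[15] = haecdccbej$cedceib
  sorted[16] = ibhaecdccbej$cedce
  sorted[17] = j$cedceibhaecdccbe
sorted[15] = haecdccbej$cedceib

Answer: haecdccbej$cedceib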